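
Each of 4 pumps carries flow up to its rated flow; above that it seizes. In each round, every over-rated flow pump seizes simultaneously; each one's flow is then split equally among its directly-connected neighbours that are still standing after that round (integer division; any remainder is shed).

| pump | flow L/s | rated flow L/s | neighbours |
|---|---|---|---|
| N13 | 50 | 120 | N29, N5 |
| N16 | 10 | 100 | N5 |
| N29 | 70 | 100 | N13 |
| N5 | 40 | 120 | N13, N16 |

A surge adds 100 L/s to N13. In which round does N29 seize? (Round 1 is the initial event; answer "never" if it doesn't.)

Round 1 — N13 at 150 > 120. N13 seizes.
  N13 sheds 150 L/s to N29, N5: 75 each.
    N29: 70+75 = 145 > 100
    N5: 40+75 = 115 ≤ 120
Round 2 — N29 seizes.
  N29 sheds 145 L/s: no online neighbours, lost.
No further seizures.

2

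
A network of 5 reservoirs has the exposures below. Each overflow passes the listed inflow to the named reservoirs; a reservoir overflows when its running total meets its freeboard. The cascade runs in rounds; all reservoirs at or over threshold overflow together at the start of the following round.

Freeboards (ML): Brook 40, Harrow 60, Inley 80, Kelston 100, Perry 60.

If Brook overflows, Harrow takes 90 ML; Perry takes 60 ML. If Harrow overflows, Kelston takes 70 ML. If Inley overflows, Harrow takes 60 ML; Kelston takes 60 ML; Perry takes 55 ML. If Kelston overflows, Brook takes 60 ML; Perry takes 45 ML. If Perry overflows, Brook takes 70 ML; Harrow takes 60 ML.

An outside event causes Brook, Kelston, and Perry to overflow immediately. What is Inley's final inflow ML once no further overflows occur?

0

Round 1 — Brook, Kelston, Perry overflow (initial).
  Harrow: +90+60 → 150 ≥ 60
Round 2 — Harrow overflows.
No further overflows.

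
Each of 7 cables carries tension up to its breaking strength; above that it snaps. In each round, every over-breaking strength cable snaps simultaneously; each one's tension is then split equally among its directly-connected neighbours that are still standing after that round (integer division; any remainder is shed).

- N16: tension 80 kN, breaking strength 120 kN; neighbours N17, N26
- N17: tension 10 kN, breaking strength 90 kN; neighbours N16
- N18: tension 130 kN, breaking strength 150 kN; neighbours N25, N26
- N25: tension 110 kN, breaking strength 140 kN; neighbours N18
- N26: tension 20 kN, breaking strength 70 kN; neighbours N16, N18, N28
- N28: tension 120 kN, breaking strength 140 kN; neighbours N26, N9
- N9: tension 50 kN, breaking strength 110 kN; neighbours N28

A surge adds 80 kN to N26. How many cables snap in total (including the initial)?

Round 1 — N26 at 100 > 70. N26 snaps.
  N26 sheds 100 kN to N16, N18, N28: 33 each (1 lost).
    N16: 80+33 = 113 ≤ 120
    N18: 130+33 = 163 > 150
    N28: 120+33 = 153 > 140
Round 2 — N18, N28 snap.
  N18 sheds 163 kN to N25: 163 each.
    N25: 110+163 = 273 > 140
  N28 sheds 153 kN to N9: 153 each.
    N9: 50+153 = 203 > 110
Round 3 — N25, N9 snap.
  N25 sheds 273 kN: no online neighbours, lost.
  N9 sheds 203 kN: no online neighbours, lost.
No further breaks.

5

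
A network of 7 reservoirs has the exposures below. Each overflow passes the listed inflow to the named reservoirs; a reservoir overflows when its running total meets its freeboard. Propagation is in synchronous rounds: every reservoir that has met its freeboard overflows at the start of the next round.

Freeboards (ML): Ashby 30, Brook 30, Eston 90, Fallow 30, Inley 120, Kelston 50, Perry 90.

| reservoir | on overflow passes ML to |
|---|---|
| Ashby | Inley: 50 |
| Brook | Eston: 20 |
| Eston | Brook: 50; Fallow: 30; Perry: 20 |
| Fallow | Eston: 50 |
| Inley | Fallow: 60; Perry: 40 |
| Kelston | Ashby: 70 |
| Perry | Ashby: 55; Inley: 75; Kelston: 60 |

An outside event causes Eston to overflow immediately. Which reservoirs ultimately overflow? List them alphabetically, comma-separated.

Round 1 — Eston overflows (initial).
  Brook: +50 → 50 ≥ 30
  Fallow: +30 → 30 ≥ 30
  Perry: +20 → 20 < 90
Round 2 — Brook, Fallow overflow.
No further overflows.

Brook, Eston, Fallow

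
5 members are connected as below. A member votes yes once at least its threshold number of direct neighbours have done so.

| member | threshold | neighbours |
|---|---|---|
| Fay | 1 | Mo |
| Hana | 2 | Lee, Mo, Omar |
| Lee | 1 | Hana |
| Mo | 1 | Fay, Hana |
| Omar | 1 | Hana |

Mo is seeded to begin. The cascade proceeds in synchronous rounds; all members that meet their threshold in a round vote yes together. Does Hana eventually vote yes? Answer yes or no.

no

Round 1 — Mo votes yes (initial).
Round 2 — checking thresholds:
  Fay: 1 of 1 neighbours ≥ 1, votes yes.
  Hana: 1 of 3 neighbours < 2, below threshold.
Round 3 — no new yes votes; cascade stops.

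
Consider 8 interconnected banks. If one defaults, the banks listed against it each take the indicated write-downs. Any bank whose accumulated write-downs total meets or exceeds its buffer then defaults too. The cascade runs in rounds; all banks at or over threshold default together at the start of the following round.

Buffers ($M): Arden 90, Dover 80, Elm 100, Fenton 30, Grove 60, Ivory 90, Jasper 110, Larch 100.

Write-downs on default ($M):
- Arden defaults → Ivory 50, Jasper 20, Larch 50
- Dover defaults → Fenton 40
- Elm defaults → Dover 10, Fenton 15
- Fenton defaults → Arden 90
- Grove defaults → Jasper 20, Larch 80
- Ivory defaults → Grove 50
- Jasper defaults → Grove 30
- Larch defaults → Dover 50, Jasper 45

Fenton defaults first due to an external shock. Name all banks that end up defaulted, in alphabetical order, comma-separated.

Round 1 — Fenton defaults (initial).
  Arden: +90 → 90 ≥ 90
Round 2 — Arden defaults.
  Ivory: +50 → 50 < 90
  Jasper: +20 → 20 < 110
  Larch: +50 → 50 < 100
No further defaults.

Arden, Fenton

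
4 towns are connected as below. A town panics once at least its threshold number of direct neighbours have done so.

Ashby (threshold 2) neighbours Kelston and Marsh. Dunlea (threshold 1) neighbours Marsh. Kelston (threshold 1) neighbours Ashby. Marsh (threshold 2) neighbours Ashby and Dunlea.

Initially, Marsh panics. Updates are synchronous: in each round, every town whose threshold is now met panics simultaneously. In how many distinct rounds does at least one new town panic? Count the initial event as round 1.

2

Round 1 — Marsh panics (initial).
Round 2 — checking thresholds:
  Ashby: 1 of 2 neighbours < 2, holds.
  Dunlea: 1 of 1 neighbours ≥ 1, panics.
Round 3 — no new panics; cascade stops.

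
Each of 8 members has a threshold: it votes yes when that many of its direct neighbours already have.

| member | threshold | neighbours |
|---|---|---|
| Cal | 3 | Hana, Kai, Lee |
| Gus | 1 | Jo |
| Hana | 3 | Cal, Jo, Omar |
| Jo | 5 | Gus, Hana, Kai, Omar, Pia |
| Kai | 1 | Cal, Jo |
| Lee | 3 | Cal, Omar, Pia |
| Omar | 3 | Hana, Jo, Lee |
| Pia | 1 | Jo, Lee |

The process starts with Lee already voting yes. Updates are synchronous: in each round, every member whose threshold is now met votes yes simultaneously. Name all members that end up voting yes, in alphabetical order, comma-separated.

Round 1 — Lee votes yes (initial).
Round 2 — checking thresholds:
  Cal: 1 of 3 neighbours < 3, below threshold.
  Omar: 1 of 3 neighbours < 3, below threshold.
  Pia: 1 of 2 neighbours ≥ 1, votes yes.
Round 3 — no new yes votes; cascade stops.

Lee, Pia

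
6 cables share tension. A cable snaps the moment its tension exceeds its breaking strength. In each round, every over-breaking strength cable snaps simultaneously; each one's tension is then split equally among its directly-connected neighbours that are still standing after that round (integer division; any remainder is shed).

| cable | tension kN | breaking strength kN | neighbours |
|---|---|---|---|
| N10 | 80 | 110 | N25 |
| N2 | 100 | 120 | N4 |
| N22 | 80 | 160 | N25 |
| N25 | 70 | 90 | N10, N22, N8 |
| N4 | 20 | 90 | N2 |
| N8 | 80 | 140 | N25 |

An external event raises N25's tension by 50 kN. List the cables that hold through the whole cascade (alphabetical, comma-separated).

Round 1 — N25 at 120 > 90. N25 snaps.
  N25 sheds 120 kN to N10, N22, N8: 40 each.
    N10: 80+40 = 120 > 110
    N22: 80+40 = 120 ≤ 160
    N8: 80+40 = 120 ≤ 140
Round 2 — N10 snaps.
  N10 sheds 120 kN: no online neighbours, lost.
No further breaks.

N2, N22, N4, N8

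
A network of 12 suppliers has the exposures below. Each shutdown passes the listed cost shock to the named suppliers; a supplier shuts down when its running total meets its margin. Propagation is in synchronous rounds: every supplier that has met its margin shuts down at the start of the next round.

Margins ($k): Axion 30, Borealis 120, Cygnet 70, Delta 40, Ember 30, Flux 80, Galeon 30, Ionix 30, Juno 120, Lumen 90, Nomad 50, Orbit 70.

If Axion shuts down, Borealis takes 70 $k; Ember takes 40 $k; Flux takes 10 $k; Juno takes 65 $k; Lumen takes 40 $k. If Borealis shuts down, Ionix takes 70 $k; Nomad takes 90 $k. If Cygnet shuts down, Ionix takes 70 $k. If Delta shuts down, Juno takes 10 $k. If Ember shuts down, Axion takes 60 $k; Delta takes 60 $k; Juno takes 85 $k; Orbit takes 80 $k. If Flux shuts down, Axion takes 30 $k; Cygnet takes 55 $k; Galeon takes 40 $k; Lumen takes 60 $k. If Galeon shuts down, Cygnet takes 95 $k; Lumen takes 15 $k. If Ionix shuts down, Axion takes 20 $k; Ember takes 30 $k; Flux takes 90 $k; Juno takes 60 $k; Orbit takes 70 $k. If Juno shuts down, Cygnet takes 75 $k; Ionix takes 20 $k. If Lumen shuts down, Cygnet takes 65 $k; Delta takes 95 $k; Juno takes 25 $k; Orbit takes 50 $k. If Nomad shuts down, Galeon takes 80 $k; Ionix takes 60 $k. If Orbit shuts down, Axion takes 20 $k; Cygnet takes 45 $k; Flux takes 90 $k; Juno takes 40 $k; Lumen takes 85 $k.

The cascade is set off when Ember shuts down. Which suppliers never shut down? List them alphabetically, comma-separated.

Borealis, Nomad

Round 1 — Ember shuts down (initial).
  Axion: +60 → 60 ≥ 30
  Delta: +60 → 60 ≥ 40
  Juno: +85 → 85 < 120
  Orbit: +80 → 80 ≥ 70
Round 2 — Axion, Delta, Orbit shut down.
  Borealis: +70 → 70 < 120
  Cygnet: +45 → 45 < 70
  Flux: +10+90 → 100 ≥ 80
  Juno: +65+10+40 → 200 ≥ 120
  Lumen: +40+85 → 125 ≥ 90
Round 3 — Flux, Juno, Lumen shut down.
  Cygnet: +55+75+65 → 240 ≥ 70
  Galeon: +40 → 40 ≥ 30
  Ionix: +20 → 20 < 30
Round 4 — Cygnet, Galeon shut down.
  Ionix: +70 → 90 ≥ 30
Round 5 — Ionix shuts down.
No further shutdowns.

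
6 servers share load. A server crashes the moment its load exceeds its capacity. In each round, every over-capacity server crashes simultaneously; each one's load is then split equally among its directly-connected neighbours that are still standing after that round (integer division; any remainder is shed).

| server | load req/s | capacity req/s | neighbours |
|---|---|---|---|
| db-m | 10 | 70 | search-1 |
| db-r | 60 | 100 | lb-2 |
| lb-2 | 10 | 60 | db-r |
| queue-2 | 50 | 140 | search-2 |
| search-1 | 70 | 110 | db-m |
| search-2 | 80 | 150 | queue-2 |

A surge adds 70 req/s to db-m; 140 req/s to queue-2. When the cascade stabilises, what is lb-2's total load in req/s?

Round 1 — db-m at 80 > 70; queue-2 at 190 > 140. db-m, queue-2 crash.
  db-m sheds 80 req/s to search-1: 80 each.
    search-1: 70+80 = 150 > 110
  queue-2 sheds 190 req/s to search-2: 190 each.
    search-2: 80+190 = 270 > 150
Round 2 — search-1, search-2 crash.
  search-1 sheds 150 req/s: no online neighbours, lost.
  search-2 sheds 270 req/s: no online neighbours, lost.
No further crashes.

10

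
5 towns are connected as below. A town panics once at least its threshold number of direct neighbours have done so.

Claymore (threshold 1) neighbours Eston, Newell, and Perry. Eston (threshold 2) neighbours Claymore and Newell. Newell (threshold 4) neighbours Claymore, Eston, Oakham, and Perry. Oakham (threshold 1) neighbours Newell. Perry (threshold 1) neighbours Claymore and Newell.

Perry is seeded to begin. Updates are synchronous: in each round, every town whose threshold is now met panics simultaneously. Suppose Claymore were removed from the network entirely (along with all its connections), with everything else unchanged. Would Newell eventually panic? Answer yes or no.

With Claymore removed:
Round 1 — Perry panics (initial).
Round 2 — no new panics; cascade stops.

no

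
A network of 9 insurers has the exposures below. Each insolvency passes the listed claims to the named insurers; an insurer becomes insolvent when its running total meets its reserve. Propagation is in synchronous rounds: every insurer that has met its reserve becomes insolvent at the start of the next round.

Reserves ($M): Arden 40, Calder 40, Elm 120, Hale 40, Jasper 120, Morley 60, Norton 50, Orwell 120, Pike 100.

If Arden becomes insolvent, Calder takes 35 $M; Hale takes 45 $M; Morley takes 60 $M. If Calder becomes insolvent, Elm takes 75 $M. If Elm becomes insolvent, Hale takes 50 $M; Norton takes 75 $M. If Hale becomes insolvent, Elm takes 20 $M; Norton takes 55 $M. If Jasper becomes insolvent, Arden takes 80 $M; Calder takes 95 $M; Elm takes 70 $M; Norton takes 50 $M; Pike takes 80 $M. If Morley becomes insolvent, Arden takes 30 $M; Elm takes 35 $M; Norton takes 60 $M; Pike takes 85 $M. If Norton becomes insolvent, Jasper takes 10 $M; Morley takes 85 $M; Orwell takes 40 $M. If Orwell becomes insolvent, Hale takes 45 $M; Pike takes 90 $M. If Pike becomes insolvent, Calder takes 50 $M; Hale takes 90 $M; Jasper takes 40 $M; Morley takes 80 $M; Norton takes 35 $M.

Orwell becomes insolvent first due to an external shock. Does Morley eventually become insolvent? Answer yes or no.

Round 1 — Orwell becomes insolvent (initial).
  Hale: +45 → 45 ≥ 40
  Pike: +90 → 90 < 100
Round 2 — Hale becomes insolvent.
  Elm: +20 → 20 < 120
  Norton: +55 → 55 ≥ 50
Round 3 — Norton becomes insolvent.
  Jasper: +10 → 10 < 120
  Morley: +85 → 85 ≥ 60
Round 4 — Morley becomes insolvent.
  Arden: +30 → 30 < 40
  Elm: +35 → 55 < 120
  Pike: +85 → 175 ≥ 100
Round 5 — Pike becomes insolvent.
  Calder: +50 → 50 ≥ 40
  Jasper: +40 → 50 < 120
Round 6 — Calder becomes insolvent.
  Elm: +75 → 130 ≥ 120
Round 7 — Elm becomes insolvent.
No further insolvencies.

yes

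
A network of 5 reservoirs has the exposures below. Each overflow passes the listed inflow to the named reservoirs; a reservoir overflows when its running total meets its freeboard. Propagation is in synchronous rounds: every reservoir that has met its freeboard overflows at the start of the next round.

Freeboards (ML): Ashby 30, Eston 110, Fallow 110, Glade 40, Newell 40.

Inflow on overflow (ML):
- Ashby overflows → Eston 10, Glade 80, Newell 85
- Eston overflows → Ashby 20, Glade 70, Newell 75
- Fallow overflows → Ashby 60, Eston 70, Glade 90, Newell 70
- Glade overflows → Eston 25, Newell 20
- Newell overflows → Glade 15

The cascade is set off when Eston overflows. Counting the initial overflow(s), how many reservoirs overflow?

Round 1 — Eston overflows (initial).
  Ashby: +20 → 20 < 30
  Glade: +70 → 70 ≥ 40
  Newell: +75 → 75 ≥ 40
Round 2 — Glade, Newell overflow.
No further overflows.

3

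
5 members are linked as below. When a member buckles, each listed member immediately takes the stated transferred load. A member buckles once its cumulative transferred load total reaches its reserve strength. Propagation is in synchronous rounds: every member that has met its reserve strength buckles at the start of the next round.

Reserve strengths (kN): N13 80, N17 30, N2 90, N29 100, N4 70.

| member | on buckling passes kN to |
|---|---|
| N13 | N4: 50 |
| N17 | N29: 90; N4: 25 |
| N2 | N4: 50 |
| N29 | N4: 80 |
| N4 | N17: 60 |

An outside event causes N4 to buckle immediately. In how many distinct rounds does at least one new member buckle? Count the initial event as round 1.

2

Round 1 — N4 buckles (initial).
  N17: +60 → 60 ≥ 30
Round 2 — N17 buckles.
  N29: +90 → 90 < 100
No further bucklings.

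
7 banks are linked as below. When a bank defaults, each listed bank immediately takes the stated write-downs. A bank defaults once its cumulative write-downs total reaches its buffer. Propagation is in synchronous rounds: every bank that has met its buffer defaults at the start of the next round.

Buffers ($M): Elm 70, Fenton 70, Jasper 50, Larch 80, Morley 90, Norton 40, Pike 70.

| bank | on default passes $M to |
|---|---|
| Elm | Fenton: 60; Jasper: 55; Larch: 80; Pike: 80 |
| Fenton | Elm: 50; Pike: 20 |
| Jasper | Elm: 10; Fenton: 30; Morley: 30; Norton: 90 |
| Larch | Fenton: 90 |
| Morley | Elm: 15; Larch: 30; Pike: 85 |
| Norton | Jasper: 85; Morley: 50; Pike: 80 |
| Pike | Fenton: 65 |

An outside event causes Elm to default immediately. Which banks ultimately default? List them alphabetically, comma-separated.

Elm, Fenton, Jasper, Larch, Norton, Pike

Round 1 — Elm defaults (initial).
  Fenton: +60 → 60 < 70
  Jasper: +55 → 55 ≥ 50
  Larch: +80 → 80 ≥ 80
  Pike: +80 → 80 ≥ 70
Round 2 — Jasper, Larch, Pike default.
  Fenton: +30+90+65 → 245 ≥ 70
  Morley: +30 → 30 < 90
  Norton: +90 → 90 ≥ 40
Round 3 — Fenton, Norton default.
  Morley: +50 → 80 < 90
No further defaults.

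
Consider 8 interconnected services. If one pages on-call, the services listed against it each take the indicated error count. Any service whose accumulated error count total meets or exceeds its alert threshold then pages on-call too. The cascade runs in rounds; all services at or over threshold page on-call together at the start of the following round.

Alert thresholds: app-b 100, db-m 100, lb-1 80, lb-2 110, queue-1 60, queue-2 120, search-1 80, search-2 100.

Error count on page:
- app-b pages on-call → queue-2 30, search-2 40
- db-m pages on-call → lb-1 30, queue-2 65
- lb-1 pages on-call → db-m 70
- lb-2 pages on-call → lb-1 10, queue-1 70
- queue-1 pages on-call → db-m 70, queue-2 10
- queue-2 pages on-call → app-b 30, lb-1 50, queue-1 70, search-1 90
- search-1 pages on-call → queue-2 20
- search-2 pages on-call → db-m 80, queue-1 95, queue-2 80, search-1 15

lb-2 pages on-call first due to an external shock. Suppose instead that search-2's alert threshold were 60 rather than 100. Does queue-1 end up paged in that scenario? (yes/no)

With search-2's alert threshold at 60:
Round 1 — lb-2 pages on-call (initial).
  lb-1: +10 → 10 < 80
  queue-1: +70 → 70 ≥ 60
Round 2 — queue-1 pages on-call.
  db-m: +70 → 70 < 100
  queue-2: +10 → 10 < 120
No further pages.

yes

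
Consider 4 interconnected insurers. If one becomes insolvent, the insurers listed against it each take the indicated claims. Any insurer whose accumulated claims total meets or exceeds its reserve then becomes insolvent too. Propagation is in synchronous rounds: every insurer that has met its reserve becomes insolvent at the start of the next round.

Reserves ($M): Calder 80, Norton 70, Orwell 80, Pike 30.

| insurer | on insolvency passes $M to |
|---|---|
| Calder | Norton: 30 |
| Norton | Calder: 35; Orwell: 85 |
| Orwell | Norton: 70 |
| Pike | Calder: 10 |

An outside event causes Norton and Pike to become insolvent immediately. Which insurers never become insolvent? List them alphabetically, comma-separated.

Round 1 — Norton, Pike become insolvent (initial).
  Calder: +35+10 → 45 < 80
  Orwell: +85 → 85 ≥ 80
Round 2 — Orwell becomes insolvent.
No further insolvencies.

Calder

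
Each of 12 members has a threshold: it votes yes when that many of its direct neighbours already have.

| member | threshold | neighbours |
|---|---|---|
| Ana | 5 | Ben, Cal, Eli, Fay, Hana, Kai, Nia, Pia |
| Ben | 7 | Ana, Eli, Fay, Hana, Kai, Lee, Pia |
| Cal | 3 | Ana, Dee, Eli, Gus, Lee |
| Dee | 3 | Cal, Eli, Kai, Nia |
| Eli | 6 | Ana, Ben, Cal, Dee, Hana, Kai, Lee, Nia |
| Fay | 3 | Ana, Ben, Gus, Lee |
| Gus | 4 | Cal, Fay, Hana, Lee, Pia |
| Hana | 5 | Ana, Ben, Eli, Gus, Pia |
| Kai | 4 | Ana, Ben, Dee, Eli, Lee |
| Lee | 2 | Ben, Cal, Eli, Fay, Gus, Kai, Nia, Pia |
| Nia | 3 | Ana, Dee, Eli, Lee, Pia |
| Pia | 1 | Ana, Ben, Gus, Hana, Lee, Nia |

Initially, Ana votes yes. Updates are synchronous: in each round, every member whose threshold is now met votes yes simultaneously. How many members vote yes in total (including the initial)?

Round 1 — Ana votes yes (initial).
Round 2 — checking thresholds:
  Ben: 1 of 7 neighbours < 7, holds.
  Cal: 1 of 5 neighbours < 3, holds.
  Eli: 1 of 8 neighbours < 6, holds.
  Fay: 1 of 4 neighbours < 3, holds.
  Hana: 1 of 5 neighbours < 5, holds.
  Kai: 1 of 5 neighbours < 4, holds.
  Nia: 1 of 5 neighbours < 3, holds.
  Pia: 1 of 6 neighbours ≥ 1, votes yes.
Round 3 — no new yes votes; cascade stops.

2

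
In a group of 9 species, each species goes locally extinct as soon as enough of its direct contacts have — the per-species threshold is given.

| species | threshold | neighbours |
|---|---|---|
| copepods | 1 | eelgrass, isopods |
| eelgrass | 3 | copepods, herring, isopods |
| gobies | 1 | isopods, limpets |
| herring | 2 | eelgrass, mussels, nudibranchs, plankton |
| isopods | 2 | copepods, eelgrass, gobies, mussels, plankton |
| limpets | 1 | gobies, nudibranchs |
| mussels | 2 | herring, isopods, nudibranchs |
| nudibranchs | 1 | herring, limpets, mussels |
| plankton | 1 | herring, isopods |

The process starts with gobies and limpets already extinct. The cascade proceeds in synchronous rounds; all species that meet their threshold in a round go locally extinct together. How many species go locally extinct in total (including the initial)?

Round 1 — gobies, limpets go locally extinct (initial).
Round 2 — checking thresholds:
  isopods: 1 of 5 neighbours < 2, holds.
  nudibranchs: 1 of 3 neighbours ≥ 1, goes locally extinct.
Round 3 — no new extinctions; cascade stops.

3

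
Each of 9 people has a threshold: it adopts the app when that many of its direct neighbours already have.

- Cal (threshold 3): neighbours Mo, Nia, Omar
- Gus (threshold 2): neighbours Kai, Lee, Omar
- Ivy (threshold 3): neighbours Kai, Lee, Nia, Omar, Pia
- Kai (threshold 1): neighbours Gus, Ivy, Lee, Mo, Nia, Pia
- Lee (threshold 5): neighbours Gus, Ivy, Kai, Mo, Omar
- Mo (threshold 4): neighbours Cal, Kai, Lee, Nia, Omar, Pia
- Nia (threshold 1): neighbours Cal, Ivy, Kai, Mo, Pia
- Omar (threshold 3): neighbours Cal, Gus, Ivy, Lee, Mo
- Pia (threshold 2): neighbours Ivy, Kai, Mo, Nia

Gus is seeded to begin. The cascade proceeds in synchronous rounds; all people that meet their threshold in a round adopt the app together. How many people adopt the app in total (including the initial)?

5

Round 1 — Gus adopts the app (initial).
Round 2 — checking thresholds:
  Kai: 1 of 6 neighbours ≥ 1, adopts the app.
  Lee: 1 of 5 neighbours < 5, holds.
  Omar: 1 of 5 neighbours < 3, holds.
Round 3 — checking thresholds:
  Ivy: 1 of 5 neighbours < 3, holds.
  Lee: 2 of 5 neighbours < 5, holds.
  Mo: 1 of 6 neighbours < 4, holds.
  Nia: 1 of 5 neighbours ≥ 1, adopts the app.
  Omar: 1 of 5 neighbours < 3, holds.
  Pia: 1 of 4 neighbours < 2, holds.
Round 4 — checking thresholds:
  Cal: 1 of 3 neighbours < 3, holds.
  Ivy: 2 of 5 neighbours < 3, holds.
  Lee: 2 of 5 neighbours < 5, holds.
  Mo: 2 of 6 neighbours < 4, holds.
  Omar: 1 of 5 neighbours < 3, holds.
  Pia: 2 of 4 neighbours ≥ 2, adopts the app.
Round 5 — checking thresholds:
  Cal: 1 of 3 neighbours < 3, holds.
  Ivy: 3 of 5 neighbours ≥ 3, adopts the app.
  Lee: 2 of 5 neighbours < 5, holds.
  Mo: 3 of 6 neighbours < 4, holds.
  Omar: 1 of 5 neighbours < 3, holds.
Round 6 — no new adoptions; cascade stops.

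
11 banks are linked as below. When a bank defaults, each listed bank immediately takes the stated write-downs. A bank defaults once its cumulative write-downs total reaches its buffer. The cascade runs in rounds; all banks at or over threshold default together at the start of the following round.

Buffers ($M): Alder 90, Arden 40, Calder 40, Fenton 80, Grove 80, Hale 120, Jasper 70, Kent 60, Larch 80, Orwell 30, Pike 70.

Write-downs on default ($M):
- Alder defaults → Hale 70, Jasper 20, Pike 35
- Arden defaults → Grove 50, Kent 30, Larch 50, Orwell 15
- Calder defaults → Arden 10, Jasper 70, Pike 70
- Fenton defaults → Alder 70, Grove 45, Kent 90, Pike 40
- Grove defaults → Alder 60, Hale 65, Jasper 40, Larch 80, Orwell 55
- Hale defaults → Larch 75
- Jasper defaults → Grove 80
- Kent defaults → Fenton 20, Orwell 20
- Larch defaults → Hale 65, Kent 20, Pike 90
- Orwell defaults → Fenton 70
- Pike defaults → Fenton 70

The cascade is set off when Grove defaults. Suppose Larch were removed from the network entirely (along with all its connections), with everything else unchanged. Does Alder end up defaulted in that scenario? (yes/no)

With Larch removed:
Round 1 — Grove defaults (initial).
  Alder: +60 → 60 < 90
  Hale: +65 → 65 < 120
  Jasper: +40 → 40 < 70
  Orwell: +55 → 55 ≥ 30
Round 2 — Orwell defaults.
  Fenton: +70 → 70 < 80
No further defaults.

no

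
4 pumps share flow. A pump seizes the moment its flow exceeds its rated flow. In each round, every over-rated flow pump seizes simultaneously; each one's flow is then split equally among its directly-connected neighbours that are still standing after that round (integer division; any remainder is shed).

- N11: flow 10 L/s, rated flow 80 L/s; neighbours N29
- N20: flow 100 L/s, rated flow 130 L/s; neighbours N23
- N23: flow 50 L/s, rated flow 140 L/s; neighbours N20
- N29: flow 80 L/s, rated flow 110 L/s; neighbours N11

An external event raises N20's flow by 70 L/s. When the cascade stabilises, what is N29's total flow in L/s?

80

Round 1 — N20 at 170 > 130. N20 seizes.
  N20 sheds 170 L/s to N23: 170 each.
    N23: 50+170 = 220 > 140
Round 2 — N23 seizes.
  N23 sheds 220 L/s: no online neighbours, lost.
No further seizures.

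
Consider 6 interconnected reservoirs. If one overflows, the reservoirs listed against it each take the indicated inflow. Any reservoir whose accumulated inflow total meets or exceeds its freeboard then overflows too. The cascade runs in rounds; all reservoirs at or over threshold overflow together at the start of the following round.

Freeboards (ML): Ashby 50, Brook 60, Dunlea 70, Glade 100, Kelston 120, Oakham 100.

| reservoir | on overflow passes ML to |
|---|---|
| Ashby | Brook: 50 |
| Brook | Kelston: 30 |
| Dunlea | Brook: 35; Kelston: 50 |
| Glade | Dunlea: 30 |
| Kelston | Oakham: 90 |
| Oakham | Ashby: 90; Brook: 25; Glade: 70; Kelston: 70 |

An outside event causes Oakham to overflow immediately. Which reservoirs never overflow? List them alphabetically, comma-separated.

Round 1 — Oakham overflows (initial).
  Ashby: +90 → 90 ≥ 50
  Brook: +25 → 25 < 60
  Glade: +70 → 70 < 100
  Kelston: +70 → 70 < 120
Round 2 — Ashby overflows.
  Brook: +50 → 75 ≥ 60
Round 3 — Brook overflows.
  Kelston: +30 → 100 < 120
No further overflows.

Dunlea, Glade, Kelston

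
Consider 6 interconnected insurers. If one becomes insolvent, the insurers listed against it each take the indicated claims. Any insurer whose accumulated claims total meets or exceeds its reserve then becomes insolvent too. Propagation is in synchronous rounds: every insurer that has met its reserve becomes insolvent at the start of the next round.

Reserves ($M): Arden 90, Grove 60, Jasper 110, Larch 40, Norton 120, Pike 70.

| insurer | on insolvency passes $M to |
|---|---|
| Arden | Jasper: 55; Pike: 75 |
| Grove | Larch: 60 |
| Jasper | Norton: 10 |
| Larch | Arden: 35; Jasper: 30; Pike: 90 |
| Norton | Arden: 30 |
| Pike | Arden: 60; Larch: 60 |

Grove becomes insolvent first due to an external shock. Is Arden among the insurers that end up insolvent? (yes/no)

Round 1 — Grove becomes insolvent (initial).
  Larch: +60 → 60 ≥ 40
Round 2 — Larch becomes insolvent.
  Arden: +35 → 35 < 90
  Jasper: +30 → 30 < 110
  Pike: +90 → 90 ≥ 70
Round 3 — Pike becomes insolvent.
  Arden: +60 → 95 ≥ 90
Round 4 — Arden becomes insolvent.
  Jasper: +55 → 85 < 110
No further insolvencies.

yes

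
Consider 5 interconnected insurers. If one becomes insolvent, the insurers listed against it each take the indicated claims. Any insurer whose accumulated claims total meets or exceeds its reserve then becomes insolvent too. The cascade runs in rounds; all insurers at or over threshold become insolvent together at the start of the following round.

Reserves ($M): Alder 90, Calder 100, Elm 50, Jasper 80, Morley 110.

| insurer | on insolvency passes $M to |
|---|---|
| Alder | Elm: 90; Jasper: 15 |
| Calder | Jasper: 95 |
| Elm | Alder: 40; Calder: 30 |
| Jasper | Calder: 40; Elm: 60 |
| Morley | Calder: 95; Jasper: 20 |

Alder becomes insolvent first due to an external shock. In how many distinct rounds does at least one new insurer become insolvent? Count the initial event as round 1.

2

Round 1 — Alder becomes insolvent (initial).
  Elm: +90 → 90 ≥ 50
  Jasper: +15 → 15 < 80
Round 2 — Elm becomes insolvent.
  Calder: +30 → 30 < 100
No further insolvencies.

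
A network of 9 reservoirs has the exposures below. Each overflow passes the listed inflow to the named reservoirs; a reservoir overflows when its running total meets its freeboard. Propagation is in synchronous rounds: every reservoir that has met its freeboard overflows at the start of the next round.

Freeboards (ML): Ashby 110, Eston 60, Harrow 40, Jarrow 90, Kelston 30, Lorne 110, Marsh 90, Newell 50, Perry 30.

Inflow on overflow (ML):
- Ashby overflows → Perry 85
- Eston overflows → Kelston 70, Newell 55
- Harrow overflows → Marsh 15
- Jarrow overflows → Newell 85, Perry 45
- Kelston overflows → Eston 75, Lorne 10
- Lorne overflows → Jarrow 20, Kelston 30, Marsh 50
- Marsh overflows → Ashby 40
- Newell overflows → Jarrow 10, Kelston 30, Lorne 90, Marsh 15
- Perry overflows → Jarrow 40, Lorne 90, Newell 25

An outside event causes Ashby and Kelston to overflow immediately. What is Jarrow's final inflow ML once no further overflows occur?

70

Round 1 — Ashby, Kelston overflow (initial).
  Eston: +75 → 75 ≥ 60
  Lorne: +10 → 10 < 110
  Perry: +85 → 85 ≥ 30
Round 2 — Eston, Perry overflow.
  Jarrow: +40 → 40 < 90
  Lorne: +90 → 100 < 110
  Newell: +55+25 → 80 ≥ 50
Round 3 — Newell overflows.
  Jarrow: +10 → 50 < 90
  Lorne: +90 → 190 ≥ 110
  Marsh: +15 → 15 < 90
Round 4 — Lorne overflows.
  Jarrow: +20 → 70 < 90
  Marsh: +50 → 65 < 90
No further overflows.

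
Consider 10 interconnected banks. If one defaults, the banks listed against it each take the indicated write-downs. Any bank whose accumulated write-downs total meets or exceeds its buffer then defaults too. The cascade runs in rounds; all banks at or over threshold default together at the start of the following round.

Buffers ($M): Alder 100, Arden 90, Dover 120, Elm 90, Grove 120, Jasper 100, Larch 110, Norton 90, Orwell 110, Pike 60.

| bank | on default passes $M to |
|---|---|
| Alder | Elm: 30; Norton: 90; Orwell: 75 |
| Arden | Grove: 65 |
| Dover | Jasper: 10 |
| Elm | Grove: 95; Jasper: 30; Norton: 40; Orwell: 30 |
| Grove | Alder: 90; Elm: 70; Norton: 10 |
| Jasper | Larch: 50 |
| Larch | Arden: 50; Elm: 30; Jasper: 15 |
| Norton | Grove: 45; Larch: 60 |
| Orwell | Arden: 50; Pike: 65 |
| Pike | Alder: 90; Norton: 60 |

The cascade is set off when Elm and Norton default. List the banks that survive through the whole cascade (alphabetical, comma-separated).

Round 1 — Elm, Norton default (initial).
  Grove: +95+45 → 140 ≥ 120
  Jasper: +30 → 30 < 100
  Larch: +60 → 60 < 110
  Orwell: +30 → 30 < 110
Round 2 — Grove defaults.
  Alder: +90 → 90 < 100
No further defaults.

Alder, Arden, Dover, Jasper, Larch, Orwell, Pike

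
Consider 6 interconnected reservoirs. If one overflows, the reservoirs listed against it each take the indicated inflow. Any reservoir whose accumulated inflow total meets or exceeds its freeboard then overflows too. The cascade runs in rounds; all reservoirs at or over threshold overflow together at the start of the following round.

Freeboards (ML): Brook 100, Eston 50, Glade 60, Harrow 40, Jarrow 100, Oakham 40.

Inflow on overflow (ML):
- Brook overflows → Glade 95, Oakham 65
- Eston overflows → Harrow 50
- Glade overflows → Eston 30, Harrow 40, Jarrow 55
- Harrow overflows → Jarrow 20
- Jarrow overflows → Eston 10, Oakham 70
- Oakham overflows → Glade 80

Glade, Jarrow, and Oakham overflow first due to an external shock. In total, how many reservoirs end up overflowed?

4

Round 1 — Glade, Jarrow, Oakham overflow (initial).
  Eston: +30+10 → 40 < 50
  Harrow: +40 → 40 ≥ 40
Round 2 — Harrow overflows.
No further overflows.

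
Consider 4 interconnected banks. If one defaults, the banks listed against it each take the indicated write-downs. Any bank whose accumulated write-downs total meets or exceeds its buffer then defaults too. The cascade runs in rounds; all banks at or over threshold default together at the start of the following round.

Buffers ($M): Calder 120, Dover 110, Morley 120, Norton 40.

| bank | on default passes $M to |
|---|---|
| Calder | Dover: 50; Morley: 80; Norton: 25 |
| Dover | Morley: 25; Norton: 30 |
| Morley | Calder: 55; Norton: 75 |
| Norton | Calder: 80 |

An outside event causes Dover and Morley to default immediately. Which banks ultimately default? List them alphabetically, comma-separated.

Calder, Dover, Morley, Norton

Round 1 — Dover, Morley default (initial).
  Calder: +55 → 55 < 120
  Norton: +30+75 → 105 ≥ 40
Round 2 — Norton defaults.
  Calder: +80 → 135 ≥ 120
Round 3 — Calder defaults.
No further defaults.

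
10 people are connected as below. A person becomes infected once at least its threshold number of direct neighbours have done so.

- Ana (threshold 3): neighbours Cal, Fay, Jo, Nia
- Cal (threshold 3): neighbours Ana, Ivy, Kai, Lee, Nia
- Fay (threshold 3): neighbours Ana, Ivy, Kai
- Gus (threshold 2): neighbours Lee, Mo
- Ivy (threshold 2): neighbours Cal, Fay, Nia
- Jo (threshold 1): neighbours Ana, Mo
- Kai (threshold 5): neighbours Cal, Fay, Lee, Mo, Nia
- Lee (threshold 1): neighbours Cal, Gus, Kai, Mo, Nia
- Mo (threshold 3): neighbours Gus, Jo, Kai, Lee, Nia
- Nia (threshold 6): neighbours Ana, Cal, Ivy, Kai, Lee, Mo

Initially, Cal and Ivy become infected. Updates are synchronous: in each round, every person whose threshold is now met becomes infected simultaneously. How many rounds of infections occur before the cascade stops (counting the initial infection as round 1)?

2

Round 1 — Cal, Ivy become infected (initial).
Round 2 — checking thresholds:
  Ana: 1 of 4 neighbours < 3, below threshold.
  Fay: 1 of 3 neighbours < 3, below threshold.
  Kai: 1 of 5 neighbours < 5, below threshold.
  Lee: 1 of 5 neighbours ≥ 1, becomes infected.
  Nia: 2 of 6 neighbours < 6, below threshold.
Round 3 — no new infections; cascade stops.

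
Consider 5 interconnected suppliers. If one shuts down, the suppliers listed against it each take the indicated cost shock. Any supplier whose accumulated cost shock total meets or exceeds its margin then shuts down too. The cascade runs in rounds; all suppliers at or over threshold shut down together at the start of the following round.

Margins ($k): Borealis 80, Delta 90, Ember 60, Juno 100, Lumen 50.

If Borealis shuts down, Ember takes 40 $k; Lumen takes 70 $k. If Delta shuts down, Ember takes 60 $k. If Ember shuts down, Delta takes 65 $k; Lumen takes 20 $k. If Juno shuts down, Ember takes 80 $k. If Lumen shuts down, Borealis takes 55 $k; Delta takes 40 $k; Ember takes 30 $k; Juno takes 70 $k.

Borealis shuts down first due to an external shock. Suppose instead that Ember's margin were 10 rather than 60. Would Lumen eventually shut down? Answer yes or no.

With Ember's margin at 10:
Round 1 — Borealis shuts down (initial).
  Ember: +40 → 40 ≥ 10
  Lumen: +70 → 70 ≥ 50
Round 2 — Ember, Lumen shut down.
  Delta: +65+40 → 105 ≥ 90
  Juno: +70 → 70 < 100
Round 3 — Delta shuts down.
No further shutdowns.

yes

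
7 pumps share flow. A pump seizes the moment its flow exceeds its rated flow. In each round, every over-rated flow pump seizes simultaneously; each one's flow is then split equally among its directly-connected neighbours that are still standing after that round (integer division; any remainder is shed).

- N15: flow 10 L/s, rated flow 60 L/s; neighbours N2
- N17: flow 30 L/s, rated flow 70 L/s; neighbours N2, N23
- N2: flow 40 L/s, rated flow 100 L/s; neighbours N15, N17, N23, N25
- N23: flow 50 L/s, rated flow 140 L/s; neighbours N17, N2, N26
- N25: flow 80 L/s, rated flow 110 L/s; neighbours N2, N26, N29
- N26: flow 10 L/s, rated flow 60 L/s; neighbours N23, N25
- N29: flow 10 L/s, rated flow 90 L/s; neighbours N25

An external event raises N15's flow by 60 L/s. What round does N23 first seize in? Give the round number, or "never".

5

Round 1 — N15 at 70 > 60. N15 seizes.
  N15 sheds 70 L/s to N2: 70 each.
    N2: 40+70 = 110 > 100
Round 2 — N2 seizes.
  N2 sheds 110 L/s to N17, N23, N25: 36 each (2 lost).
    N17: 30+36 = 66 ≤ 70
    N23: 50+36 = 86 ≤ 140
    N25: 80+36 = 116 > 110
Round 3 — N25 seizes.
  N25 sheds 116 L/s to N26, N29: 58 each.
    N26: 10+58 = 68 > 60
    N29: 10+58 = 68 ≤ 90
Round 4 — N26 seizes.
  N26 sheds 68 L/s to N23: 68 each.
    N23: 86+68 = 154 > 140
Round 5 — N23 seizes.
  N23 sheds 154 L/s to N17: 154 each.
    N17: 66+154 = 220 > 70
Round 6 — N17 seizes.
  N17 sheds 220 L/s: no online neighbours, lost.
No further seizures.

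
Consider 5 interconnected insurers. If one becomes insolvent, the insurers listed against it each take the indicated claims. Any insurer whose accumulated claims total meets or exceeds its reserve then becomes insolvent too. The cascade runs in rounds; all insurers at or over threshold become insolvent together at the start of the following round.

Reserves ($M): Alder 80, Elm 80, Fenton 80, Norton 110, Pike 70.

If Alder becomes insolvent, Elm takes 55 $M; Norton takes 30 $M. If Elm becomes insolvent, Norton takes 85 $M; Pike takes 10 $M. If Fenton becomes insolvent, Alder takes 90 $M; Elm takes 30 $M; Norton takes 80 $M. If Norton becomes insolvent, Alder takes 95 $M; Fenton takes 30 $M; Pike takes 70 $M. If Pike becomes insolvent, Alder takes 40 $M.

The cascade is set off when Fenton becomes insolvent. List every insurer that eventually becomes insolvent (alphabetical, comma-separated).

Round 1 — Fenton becomes insolvent (initial).
  Alder: +90 → 90 ≥ 80
  Elm: +30 → 30 < 80
  Norton: +80 → 80 < 110
Round 2 — Alder becomes insolvent.
  Elm: +55 → 85 ≥ 80
  Norton: +30 → 110 ≥ 110
Round 3 — Elm, Norton become insolvent.
  Pike: +10+70 → 80 ≥ 70
Round 4 — Pike becomes insolvent.
No further insolvencies.

Alder, Elm, Fenton, Norton, Pike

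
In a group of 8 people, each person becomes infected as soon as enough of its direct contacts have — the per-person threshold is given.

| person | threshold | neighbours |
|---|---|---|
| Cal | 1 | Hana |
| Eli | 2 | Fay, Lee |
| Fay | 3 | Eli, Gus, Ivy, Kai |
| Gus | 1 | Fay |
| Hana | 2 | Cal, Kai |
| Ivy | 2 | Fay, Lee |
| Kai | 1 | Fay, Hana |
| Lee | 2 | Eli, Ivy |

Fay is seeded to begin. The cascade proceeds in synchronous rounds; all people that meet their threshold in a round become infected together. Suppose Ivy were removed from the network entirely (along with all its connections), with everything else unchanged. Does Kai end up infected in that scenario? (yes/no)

yes

With Ivy removed:
Round 1 — Fay becomes infected (initial).
Round 2 — checking thresholds:
  Eli: 1 of 2 neighbours < 2, not yet.
  Gus: 1 of 1 neighbours ≥ 1, becomes infected.
  Kai: 1 of 2 neighbours ≥ 1, becomes infected.
Round 3 — no new infections; cascade stops.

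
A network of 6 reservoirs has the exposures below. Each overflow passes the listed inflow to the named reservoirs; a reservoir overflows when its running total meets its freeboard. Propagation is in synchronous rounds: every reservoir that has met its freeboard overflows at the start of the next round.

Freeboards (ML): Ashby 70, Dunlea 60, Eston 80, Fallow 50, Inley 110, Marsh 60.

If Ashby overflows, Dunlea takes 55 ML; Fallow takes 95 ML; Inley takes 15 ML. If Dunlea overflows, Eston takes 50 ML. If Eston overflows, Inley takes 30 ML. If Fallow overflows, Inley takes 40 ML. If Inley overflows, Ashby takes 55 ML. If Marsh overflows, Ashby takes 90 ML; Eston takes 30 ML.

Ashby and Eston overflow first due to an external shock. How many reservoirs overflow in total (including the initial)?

3

Round 1 — Ashby, Eston overflow (initial).
  Dunlea: +55 → 55 < 60
  Fallow: +95 → 95 ≥ 50
  Inley: +15+30 → 45 < 110
Round 2 — Fallow overflows.
  Inley: +40 → 85 < 110
No further overflows.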